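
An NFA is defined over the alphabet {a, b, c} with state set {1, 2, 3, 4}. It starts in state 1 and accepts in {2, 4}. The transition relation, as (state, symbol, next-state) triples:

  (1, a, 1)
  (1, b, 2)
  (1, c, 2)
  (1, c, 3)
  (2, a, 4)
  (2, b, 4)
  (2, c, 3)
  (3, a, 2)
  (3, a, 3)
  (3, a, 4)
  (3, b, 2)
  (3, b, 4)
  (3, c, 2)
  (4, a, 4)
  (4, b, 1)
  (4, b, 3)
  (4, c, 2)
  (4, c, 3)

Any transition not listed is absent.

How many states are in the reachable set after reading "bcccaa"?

3

Start in {1}.
Read 'b': {1} → {2}.
Read 'c': {2} → {3}.
Read 'c': {3} → {2}.
Read 'c': {2} → {3}.
Read 'a': {3} → {2, 3, 4}.
Read 'a': {2, 3, 4} → {2, 3, 4}.
That set has 3 states.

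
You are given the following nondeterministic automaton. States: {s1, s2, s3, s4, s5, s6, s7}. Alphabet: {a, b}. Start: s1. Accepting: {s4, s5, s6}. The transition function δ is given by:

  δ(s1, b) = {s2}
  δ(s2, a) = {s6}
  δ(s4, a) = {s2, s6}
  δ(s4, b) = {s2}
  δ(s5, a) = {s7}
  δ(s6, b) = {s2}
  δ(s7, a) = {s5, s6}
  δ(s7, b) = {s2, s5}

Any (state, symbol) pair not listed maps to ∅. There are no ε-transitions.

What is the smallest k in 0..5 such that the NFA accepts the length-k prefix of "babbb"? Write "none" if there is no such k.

2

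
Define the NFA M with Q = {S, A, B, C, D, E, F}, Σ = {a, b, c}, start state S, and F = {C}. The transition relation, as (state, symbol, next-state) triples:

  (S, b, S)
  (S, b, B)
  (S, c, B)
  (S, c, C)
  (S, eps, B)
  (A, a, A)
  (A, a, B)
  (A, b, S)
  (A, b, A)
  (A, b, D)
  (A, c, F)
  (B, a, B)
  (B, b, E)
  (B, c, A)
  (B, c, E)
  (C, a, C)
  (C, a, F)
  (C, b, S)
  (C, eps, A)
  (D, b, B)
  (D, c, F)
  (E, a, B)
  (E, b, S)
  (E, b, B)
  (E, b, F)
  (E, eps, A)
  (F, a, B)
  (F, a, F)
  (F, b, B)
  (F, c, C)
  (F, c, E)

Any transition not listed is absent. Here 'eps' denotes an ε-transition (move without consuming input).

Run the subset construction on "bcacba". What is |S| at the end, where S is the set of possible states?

Start: ε-closure({S}) = {S, B}.
Read 'b': {S, B} → {S, A, B, E}.
Read 'c': {S, A, B, E} → {A, B, C, E, F}.
Read 'a': {A, B, C, E, F} → {A, B, C, F}.
Read 'c': {A, B, C, F} → {A, C, E, F}.
Read 'b': {A, C, E, F} → {S, A, B, D, F}.
Read 'a': {S, A, B, D, F} → {A, B, F}.
That set has 3 states.

3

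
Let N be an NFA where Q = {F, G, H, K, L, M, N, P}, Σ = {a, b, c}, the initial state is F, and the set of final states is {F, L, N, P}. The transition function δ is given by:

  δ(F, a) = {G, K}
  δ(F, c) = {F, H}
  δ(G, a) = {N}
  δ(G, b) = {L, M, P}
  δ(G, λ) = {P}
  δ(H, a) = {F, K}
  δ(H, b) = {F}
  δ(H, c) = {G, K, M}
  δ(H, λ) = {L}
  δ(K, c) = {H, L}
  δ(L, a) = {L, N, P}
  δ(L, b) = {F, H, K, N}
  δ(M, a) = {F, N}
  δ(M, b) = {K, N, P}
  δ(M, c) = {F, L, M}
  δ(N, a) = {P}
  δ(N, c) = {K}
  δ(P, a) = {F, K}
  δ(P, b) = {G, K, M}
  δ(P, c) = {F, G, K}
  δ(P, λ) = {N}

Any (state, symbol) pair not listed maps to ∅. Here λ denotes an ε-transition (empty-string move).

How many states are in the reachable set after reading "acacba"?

6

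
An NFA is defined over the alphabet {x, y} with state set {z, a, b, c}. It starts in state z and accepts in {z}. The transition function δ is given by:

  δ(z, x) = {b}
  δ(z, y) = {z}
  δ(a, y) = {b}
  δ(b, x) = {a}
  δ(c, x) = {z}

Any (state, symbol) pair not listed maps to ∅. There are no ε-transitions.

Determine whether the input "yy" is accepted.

Start in {z}.
Read 'y': {z} → {z}.
Read 'y': {z} → {z}.
The final set {z} contains the accepting state z.

Yes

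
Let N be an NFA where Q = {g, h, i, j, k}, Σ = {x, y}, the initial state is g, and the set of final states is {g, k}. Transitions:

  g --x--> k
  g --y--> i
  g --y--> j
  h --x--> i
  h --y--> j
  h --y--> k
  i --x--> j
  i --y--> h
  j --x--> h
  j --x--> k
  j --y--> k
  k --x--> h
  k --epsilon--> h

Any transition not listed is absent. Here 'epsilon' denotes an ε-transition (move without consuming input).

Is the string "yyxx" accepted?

No

Start in {g}.
Read 'y': {g} → {i, j}.
Read 'y': {i, j} → {h, k}.
Read 'x': {h, k} → {h, i}.
Read 'x': {h, i} → {i, j}.
The final set {i, j} contains no accepting state.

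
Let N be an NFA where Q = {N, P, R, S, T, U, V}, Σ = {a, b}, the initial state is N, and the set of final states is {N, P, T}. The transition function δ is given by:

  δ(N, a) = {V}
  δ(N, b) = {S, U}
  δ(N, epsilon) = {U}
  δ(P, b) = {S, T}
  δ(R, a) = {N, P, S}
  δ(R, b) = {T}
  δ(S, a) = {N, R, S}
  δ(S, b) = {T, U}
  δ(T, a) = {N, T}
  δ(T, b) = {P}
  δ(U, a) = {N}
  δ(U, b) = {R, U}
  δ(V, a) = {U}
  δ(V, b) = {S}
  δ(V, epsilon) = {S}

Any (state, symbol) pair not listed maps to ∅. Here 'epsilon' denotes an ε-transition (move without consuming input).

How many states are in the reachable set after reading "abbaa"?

6

Start: ε-closure({N}) = {N, U}.
Read 'a': {N, U} → {N, S, U, V}.
Read 'b': {N, S, U, V} → {R, S, T, U}.
Read 'b': {R, S, T, U} → {P, R, T, U}.
Read 'a': {P, R, T, U} → {N, P, S, T, U}.
Read 'a': {N, P, S, T, U} → {N, R, S, T, U, V}.
That set has 6 states.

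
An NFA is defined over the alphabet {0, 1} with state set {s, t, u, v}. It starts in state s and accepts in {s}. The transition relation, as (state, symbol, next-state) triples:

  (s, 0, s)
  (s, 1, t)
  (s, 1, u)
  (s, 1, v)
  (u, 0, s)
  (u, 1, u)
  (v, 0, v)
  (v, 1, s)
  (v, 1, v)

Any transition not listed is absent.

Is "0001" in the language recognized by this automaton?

No

Start in {s}.
Read '0': s→{s}; now {s}.
Read '0': s→{s}; now {s}.
Read '0': s→{s}; now {s}.
Read '1': s→{t, u, v}; now {t, u, v}.
The final set {t, u, v} contains no accepting state.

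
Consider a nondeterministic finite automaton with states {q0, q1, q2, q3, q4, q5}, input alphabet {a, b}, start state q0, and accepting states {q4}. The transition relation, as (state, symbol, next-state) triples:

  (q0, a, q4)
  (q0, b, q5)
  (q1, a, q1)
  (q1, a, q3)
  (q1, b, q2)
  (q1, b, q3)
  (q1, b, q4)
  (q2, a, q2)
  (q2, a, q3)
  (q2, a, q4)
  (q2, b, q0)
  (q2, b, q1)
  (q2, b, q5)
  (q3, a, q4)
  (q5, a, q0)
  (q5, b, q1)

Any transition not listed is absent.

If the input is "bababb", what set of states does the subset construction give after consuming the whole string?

{q1}

Start in {q0}.
Read 'b': q0→{q5}; now {q5}.
Read 'a': q5→{q0}; now {q0}.
Read 'b': q0→{q5}; now {q5}.
Read 'a': q5→{q0}; now {q0}.
Read 'b': q0→{q5}; now {q5}.
Read 'b': q5→{q1}; now {q1}.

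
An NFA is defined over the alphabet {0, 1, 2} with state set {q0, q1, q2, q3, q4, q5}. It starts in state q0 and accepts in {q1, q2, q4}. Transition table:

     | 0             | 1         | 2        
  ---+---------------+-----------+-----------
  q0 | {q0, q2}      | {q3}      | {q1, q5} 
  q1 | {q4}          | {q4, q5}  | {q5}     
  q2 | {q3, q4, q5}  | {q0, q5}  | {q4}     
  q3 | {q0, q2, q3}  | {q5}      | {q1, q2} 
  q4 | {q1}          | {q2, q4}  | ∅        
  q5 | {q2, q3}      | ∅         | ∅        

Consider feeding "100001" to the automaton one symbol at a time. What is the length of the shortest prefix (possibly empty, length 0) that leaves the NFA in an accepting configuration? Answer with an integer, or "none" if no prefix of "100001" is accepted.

2

Start in {q0}.
Read '1': {q0} → {q3}.
Read '0': {q3} → {q0, q2, q3}.
None of the earlier sets intersect F, but {q0, q2, q3} does.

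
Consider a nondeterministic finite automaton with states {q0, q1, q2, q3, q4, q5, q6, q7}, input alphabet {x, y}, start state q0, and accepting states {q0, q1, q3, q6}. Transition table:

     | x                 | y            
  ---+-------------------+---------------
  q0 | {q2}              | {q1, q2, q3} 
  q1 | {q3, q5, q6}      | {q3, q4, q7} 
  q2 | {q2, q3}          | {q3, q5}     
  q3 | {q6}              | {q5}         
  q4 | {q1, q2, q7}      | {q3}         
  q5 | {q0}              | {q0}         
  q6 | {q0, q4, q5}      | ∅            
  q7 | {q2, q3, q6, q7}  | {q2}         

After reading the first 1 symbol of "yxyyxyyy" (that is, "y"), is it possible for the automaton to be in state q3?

Start in {q0}.
Read 'y': q0→{q1, q2, q3}; now {q1, q2, q3}.
State q3 is in {q1, q2, q3}.

Yes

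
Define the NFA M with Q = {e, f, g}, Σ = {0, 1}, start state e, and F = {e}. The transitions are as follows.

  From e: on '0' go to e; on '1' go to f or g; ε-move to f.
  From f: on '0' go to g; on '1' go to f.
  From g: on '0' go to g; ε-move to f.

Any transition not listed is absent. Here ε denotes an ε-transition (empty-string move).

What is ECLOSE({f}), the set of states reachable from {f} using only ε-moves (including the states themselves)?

{f}

Begin with {f}.
No ε-moves leave this set, so the closure equals the set itself.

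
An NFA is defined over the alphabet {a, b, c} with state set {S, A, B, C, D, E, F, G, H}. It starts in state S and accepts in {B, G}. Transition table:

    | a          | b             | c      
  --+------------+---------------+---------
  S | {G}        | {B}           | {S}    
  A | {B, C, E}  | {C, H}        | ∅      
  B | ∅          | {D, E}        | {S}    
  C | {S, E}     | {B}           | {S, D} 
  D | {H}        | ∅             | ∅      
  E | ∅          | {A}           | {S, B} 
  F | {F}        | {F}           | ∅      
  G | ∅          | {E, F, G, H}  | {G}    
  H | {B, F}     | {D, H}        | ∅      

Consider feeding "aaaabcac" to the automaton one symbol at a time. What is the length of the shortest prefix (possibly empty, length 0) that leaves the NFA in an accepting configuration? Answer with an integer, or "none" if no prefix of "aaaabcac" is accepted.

1

Start in {S}.
Read 'a': S→{G}; now {G}.
None of the earlier sets intersect F, but {G} does.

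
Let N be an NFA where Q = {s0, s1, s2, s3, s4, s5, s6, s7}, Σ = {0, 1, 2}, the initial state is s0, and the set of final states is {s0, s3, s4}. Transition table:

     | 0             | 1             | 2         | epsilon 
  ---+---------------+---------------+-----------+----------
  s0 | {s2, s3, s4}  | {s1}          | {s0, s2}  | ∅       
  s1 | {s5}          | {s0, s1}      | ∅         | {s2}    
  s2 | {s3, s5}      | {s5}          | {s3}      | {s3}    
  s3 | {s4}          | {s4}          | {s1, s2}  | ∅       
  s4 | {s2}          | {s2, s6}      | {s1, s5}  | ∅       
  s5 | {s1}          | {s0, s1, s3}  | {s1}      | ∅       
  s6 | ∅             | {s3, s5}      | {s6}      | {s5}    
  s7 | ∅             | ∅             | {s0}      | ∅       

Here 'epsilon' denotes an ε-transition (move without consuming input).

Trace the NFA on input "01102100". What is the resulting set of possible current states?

{s1, s2, s3, s4, s5}

Start in {s0}.
Read '0': s0→{s2, s3, s4}; now {s2, s3, s4}.
Read '1': s2→{s5}, s3→{s4}, s4→{s2, s6}; union {s2, s4, s5, s6}; ε-closure = {s2, s3, s4, s5, s6}.
Read '1': s2→{s5}, s3→{s4}, s4→{s2, s6}, s5→{s0, s1, s3}, s6→{s3, s5}; now {s0, s1, s2, s3, s4, s5, s6}.
Read '0': s0→{s2, s3, s4}, s1→{s5}, s2→{s3, s5}, s3→{s4}, s4→{s2}, s5→{s1}, s6→∅; now {s1, s2, s3, s4, s5}.
Read '2': s1→∅, s2→{s3}, s3→{s1, s2}, s4→{s1, s5}, s5→{s1}; now {s1, s2, s3, s5}.
Read '1': s1→{s0, s1}, s2→{s5}, s3→{s4}, s5→{s0, s1, s3}; union {s0, s1, s3, s4, s5}; ε-closure = {s0, s1, s2, s3, s4, s5}.
Read '0': s0→{s2, s3, s4}, s1→{s5}, s2→{s3, s5}, s3→{s4}, s4→{s2}, s5→{s1}; now {s1, s2, s3, s4, s5}.
Read '0': s1→{s5}, s2→{s3, s5}, s3→{s4}, s4→{s2}, s5→{s1}; now {s1, s2, s3, s4, s5}.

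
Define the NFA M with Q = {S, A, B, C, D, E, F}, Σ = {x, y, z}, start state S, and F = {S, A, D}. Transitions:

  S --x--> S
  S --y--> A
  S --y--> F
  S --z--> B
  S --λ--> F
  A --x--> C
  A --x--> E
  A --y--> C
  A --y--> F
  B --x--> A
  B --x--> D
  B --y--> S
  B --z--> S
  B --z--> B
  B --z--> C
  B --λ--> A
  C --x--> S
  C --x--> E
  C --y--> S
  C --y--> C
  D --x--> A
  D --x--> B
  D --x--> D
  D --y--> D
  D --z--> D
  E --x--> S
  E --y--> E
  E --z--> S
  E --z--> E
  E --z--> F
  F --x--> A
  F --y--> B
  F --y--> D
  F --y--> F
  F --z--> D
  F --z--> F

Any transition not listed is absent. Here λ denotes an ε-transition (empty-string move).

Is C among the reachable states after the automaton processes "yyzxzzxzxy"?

Start: ε-closure({S}) = {S, F}.
Read 'y': {S, F} → {A, B, D, F}.
Read 'y': {A, B, D, F} → {S, A, B, C, D, F}.
Read 'z': {S, A, B, C, D, F} → {S, A, B, C, D, F}.
Read 'x': {S, A, B, C, D, F} → {S, A, B, C, D, E, F}.
Read 'z': {S, A, B, C, D, E, F} → {S, A, B, C, D, E, F}.
Read 'z': {S, A, B, C, D, E, F} → {S, A, B, C, D, E, F}.
Read 'x': {S, A, B, C, D, E, F} → {S, A, B, C, D, E, F}.
Read 'z': {S, A, B, C, D, E, F} → {S, A, B, C, D, E, F}.
Read 'x': {S, A, B, C, D, E, F} → {S, A, B, C, D, E, F}.
Read 'y': {S, A, B, C, D, E, F} → {S, A, B, C, D, E, F}.
State C is in {S, A, B, C, D, E, F}.

Yes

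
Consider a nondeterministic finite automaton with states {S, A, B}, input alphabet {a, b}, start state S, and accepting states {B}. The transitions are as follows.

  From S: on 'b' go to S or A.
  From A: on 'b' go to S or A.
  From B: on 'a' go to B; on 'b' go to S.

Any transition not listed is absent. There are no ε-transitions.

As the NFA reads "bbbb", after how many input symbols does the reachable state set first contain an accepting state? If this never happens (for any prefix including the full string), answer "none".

Start in {S}.
Read 'b': S→{S, A}; now {S, A}.
Read 'b': S→{S, A}, A→{S, A}; now {S, A}.
Read 'b': S→{S, A}, A→{S, A}; now {S, A}.
Read 'b': S→{S, A}, A→{S, A}; now {S, A}.
No reachable set along the way intersects F.

none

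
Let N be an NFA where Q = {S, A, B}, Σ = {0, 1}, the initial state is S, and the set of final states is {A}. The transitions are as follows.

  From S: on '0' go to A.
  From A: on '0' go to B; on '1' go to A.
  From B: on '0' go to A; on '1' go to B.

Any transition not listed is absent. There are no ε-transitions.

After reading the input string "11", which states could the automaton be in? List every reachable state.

∅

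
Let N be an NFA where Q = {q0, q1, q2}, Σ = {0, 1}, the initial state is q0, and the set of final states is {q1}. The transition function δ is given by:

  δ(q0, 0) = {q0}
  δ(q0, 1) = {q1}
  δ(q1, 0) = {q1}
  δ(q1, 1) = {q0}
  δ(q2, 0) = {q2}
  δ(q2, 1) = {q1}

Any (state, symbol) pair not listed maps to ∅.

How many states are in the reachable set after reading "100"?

Start in {q0}.
Read '1': {q0} → {q1}.
Read '0': {q1} → {q1}.
Read '0': {q1} → {q1}.
That set has 1 state.

1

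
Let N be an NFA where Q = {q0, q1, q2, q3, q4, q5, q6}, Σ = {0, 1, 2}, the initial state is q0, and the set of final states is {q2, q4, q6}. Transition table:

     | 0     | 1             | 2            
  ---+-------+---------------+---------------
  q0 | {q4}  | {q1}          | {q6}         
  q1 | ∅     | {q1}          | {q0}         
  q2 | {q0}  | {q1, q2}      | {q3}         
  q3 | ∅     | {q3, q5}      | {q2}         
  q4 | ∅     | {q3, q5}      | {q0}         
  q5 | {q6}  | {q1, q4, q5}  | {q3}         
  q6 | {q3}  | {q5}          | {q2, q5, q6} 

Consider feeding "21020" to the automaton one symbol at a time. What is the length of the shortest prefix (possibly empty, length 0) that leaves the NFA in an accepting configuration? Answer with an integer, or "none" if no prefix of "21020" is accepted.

1

Start in {q0}.
Read '2': {q0} → {q6}.
None of the earlier sets intersect F, but {q6} does.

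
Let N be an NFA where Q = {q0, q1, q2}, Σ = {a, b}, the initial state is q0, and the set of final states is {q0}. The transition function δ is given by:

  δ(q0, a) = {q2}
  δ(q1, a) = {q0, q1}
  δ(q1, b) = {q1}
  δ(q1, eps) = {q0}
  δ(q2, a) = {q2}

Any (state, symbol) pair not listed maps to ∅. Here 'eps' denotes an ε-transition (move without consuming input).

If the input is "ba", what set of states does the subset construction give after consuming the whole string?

Start in {q0}.
Read 'b': {q0} → ∅.
The set is empty and remains empty for the remaining 1 symbol.

∅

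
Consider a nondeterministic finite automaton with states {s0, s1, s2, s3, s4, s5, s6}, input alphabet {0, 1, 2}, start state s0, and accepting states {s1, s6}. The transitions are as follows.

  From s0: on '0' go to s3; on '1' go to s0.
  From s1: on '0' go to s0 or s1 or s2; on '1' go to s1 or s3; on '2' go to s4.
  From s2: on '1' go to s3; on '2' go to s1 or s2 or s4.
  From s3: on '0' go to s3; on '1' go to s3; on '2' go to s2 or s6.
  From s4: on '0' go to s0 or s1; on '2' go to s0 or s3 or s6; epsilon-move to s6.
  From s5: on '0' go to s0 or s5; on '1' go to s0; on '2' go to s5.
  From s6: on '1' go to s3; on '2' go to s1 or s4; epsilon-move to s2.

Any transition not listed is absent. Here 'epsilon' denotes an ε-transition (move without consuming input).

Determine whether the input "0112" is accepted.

Yes

Start in {s0}.
Read '0': s0→{s3}; now {s3}.
Read '1': s3→{s3}; now {s3}.
Read '1': s3→{s3}; now {s3}.
Read '2': s3→{s2, s6}; now {s2, s6}.
The final set {s2, s6} contains the accepting state s6.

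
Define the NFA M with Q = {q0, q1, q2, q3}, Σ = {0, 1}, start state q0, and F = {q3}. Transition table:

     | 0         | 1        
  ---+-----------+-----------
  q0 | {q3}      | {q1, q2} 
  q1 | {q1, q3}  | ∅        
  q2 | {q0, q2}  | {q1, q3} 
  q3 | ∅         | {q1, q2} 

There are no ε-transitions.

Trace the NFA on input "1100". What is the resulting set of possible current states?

Start in {q0}.
Read '1': {q0} → {q1, q2}.
Read '1': {q1, q2} → {q1, q3}.
Read '0': {q1, q3} → {q1, q3}.
Read '0': {q1, q3} → {q1, q3}.

{q1, q3}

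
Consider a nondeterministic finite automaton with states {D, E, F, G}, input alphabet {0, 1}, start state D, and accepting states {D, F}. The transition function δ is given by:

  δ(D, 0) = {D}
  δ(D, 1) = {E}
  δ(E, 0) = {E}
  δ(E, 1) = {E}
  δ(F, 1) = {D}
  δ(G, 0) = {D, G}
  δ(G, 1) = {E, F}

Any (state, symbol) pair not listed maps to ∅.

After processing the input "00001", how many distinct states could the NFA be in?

1

Start in {D}.
Read '0': {D} → {D}.
Read '0': {D} → {D}.
Read '0': {D} → {D}.
Read '0': {D} → {D}.
Read '1': {D} → {E}.
That set has 1 state.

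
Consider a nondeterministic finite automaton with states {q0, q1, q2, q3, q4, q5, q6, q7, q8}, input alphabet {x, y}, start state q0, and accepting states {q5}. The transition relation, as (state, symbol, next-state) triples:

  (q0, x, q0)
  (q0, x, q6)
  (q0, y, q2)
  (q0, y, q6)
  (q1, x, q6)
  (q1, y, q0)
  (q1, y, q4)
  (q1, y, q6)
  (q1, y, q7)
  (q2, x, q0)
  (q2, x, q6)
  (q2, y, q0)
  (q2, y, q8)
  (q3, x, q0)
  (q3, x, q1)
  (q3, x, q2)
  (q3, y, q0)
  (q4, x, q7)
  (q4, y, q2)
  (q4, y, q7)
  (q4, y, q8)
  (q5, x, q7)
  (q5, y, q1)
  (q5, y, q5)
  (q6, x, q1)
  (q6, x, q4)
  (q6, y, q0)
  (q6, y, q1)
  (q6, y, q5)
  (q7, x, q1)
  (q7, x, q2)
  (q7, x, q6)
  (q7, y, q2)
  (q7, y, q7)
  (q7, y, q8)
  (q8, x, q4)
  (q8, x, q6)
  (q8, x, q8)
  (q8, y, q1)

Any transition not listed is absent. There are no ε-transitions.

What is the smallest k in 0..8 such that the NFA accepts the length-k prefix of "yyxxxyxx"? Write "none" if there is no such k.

2

Start in {q0}.
Read 'y': {q0} → {q2, q6}.
Read 'y': {q2, q6} → {q0, q1, q5, q8}.
None of the earlier sets intersect F, but {q0, q1, q5, q8} does.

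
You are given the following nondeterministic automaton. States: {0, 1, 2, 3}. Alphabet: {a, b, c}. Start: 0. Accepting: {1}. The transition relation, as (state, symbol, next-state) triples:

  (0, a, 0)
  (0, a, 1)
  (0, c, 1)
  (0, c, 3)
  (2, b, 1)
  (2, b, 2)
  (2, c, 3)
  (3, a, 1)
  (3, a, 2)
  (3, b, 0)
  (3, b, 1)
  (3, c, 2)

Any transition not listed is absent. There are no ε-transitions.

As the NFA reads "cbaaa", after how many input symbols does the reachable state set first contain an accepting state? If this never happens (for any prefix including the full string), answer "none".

1

Start in {0}.
Read 'c': 0→{1, 3}; now {1, 3}.
None of the earlier sets intersect F, but {1, 3} does.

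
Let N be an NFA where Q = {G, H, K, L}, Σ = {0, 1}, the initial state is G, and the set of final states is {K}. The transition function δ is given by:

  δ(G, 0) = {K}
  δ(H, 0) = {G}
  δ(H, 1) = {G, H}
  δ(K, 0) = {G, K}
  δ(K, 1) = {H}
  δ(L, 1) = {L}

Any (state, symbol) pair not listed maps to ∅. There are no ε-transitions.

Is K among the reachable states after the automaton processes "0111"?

Start in {G}.
Read '0': G→{K}; now {K}.
Read '1': K→{H}; now {H}.
Read '1': H→{G, H}; now {G, H}.
Read '1': G→∅, H→{G, H}; now {G, H}.
State K is not in {G, H}.

No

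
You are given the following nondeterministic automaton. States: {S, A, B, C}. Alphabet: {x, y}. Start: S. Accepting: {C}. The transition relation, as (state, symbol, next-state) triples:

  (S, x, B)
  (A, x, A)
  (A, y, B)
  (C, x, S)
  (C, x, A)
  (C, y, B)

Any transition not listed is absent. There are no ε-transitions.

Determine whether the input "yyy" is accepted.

No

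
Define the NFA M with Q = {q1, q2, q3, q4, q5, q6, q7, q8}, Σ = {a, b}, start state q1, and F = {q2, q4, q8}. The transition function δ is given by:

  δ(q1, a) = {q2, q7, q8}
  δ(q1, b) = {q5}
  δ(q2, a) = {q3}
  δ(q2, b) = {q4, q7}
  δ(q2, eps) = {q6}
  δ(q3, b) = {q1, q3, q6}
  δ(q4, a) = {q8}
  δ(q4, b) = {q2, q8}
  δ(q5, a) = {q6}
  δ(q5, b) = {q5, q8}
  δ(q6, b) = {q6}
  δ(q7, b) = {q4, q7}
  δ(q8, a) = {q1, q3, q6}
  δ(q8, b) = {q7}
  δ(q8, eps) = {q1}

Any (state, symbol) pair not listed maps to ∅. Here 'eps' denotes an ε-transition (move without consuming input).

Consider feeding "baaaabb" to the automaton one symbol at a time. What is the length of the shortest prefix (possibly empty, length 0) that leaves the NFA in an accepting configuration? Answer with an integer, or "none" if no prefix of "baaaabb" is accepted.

Start in {q1}.
Read 'b': q1→{q5}; now {q5}.
Read 'a': q5→{q6}; now {q6}.
Read 'a': q6→∅; now ∅.
The set is empty and remains empty for the remaining 4 symbols.
No reachable set along the way intersects F.

none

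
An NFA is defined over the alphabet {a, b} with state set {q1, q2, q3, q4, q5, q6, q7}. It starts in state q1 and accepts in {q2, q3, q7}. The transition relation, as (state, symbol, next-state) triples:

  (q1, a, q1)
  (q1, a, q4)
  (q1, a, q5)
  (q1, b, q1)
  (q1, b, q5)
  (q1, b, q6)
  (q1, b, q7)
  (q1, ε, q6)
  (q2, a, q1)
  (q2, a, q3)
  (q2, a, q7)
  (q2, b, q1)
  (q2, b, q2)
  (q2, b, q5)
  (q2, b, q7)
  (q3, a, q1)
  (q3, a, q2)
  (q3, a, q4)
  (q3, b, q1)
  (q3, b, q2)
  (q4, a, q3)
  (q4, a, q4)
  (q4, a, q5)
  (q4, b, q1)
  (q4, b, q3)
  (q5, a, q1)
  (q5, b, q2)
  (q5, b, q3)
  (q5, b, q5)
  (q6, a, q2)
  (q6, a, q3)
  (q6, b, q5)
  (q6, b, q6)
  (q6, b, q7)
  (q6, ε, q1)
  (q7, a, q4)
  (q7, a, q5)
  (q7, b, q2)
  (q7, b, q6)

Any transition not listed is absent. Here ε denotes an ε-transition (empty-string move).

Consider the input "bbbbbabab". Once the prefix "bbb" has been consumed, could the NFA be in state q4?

No

Start: ε-closure({q1}) = {q1, q6}.
Read 'b': q1→{q1, q5, q6, q7}, q6→{q5, q6, q7}; now {q1, q5, q6, q7}.
Read 'b': q1→{q1, q5, q6, q7}, q5→{q2, q3, q5}, q6→{q5, q6, q7}, q7→{q2, q6}; now {q1, q2, q3, q5, q6, q7}.
Read 'b': q1→{q1, q5, q6, q7}, q2→{q1, q2, q5, q7}, q3→{q1, q2}, q5→{q2, q3, q5}, q6→{q5, q6, q7}, q7→{q2, q6}; now {q1, q2, q3, q5, q6, q7}.
State q4 is not in {q1, q2, q3, q5, q6, q7}.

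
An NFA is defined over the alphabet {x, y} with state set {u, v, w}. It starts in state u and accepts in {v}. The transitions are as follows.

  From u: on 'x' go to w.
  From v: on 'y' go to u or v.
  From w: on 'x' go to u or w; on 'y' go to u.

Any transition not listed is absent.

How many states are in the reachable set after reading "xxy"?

1

Start in {u}.
Read 'x': {u} → {w}.
Read 'x': {w} → {u, w}.
Read 'y': {u, w} → {u}.
That set has 1 state.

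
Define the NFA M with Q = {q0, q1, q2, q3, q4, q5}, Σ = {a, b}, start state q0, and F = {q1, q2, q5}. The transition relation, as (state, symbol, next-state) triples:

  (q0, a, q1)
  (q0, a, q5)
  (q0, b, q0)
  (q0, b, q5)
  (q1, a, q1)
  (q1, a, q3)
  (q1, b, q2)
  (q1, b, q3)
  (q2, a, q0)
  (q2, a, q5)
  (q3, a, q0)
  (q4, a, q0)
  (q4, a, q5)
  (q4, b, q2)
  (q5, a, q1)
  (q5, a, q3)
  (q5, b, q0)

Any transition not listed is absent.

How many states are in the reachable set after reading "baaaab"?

4

Start in {q0}.
Read 'b': q0→{q0, q5}; now {q0, q5}.
Read 'a': q0→{q1, q5}, q5→{q1, q3}; now {q1, q3, q5}.
Read 'a': q1→{q1, q3}, q3→{q0}, q5→{q1, q3}; now {q0, q1, q3}.
Read 'a': q0→{q1, q5}, q1→{q1, q3}, q3→{q0}; now {q0, q1, q3, q5}.
Read 'a': q0→{q1, q5}, q1→{q1, q3}, q3→{q0}, q5→{q1, q3}; now {q0, q1, q3, q5}.
Read 'b': q0→{q0, q5}, q1→{q2, q3}, q3→∅, q5→{q0}; now {q0, q2, q3, q5}.
That set has 4 states.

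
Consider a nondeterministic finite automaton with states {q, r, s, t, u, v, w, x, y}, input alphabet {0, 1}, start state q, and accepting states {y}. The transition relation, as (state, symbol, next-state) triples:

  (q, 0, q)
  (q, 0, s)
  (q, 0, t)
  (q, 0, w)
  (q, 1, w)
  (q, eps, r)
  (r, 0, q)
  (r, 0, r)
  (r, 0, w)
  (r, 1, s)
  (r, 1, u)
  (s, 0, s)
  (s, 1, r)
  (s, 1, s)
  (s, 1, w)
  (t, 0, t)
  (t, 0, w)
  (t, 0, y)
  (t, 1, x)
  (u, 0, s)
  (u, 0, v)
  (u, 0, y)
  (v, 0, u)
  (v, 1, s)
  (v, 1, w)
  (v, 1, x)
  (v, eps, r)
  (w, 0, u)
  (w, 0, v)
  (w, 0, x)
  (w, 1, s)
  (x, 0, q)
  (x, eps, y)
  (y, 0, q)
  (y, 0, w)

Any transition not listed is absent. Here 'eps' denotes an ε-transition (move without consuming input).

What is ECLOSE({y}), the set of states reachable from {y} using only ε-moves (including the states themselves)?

{y}

Begin with {y}.
No ε-moves leave this set, so the closure equals the set itself.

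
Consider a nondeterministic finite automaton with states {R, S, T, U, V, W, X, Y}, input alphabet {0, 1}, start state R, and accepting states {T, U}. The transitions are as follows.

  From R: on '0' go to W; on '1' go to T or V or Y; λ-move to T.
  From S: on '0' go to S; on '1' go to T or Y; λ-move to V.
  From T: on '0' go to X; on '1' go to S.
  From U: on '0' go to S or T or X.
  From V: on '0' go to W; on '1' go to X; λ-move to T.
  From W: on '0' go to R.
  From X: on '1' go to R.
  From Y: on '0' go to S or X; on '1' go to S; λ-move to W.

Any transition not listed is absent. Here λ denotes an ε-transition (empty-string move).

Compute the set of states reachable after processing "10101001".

{R, S, T, V, W, X, Y}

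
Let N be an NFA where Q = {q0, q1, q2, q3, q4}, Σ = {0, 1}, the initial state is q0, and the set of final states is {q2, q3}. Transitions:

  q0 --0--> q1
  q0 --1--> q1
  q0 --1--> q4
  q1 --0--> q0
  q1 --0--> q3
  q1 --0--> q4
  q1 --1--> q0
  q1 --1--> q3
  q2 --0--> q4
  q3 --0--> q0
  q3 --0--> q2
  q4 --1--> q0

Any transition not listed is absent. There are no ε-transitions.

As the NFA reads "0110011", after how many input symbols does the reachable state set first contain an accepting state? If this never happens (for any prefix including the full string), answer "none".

Start in {q0}.
Read '0': q0→{q1}; now {q1}.
Read '1': q1→{q0, q3}; now {q0, q3}.
None of the earlier sets intersect F, but {q0, q3} does.

2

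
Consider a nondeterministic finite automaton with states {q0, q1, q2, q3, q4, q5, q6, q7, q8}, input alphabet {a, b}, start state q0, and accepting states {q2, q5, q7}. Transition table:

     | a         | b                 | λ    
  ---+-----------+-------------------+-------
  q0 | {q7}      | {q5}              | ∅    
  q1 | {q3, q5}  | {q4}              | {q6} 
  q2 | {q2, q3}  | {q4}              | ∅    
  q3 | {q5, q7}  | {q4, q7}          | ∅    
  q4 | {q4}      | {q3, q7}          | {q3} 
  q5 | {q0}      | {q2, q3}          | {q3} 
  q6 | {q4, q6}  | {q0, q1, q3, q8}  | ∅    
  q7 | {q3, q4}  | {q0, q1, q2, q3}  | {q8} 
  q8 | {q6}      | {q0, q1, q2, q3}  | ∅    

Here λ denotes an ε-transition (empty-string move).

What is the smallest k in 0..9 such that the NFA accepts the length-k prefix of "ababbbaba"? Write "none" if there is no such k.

Start in {q0}.
Read 'a': {q0} → {q7, q8}.
None of the earlier sets intersect F, but {q7, q8} does.

1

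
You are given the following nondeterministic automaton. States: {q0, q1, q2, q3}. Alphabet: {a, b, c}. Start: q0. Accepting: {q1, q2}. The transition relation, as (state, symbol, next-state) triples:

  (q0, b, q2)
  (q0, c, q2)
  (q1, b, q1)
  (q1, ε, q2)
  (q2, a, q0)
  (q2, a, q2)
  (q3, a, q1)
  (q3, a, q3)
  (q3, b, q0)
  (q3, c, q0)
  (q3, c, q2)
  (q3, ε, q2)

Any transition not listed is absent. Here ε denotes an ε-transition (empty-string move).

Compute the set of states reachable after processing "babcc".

∅

Start in {q0}.
Read 'b': q0→{q2}; now {q2}.
Read 'a': q2→{q0, q2}; now {q0, q2}.
Read 'b': q0→{q2}, q2→∅; now {q2}.
Read 'c': q2→∅; now ∅.
The set is empty and remains empty for the remaining 1 symbol.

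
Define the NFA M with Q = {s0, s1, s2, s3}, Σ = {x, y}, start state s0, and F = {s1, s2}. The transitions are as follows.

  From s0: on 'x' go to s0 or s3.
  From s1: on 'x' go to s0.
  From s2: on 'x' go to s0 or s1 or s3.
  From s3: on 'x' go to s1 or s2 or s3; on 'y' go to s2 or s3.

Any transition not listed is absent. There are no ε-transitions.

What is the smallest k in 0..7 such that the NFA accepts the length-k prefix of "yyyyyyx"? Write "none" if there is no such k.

Start in {s0}.
Read 'y': s0→∅; now ∅.
The set is empty and remains empty for the remaining 6 symbols.
No reachable set along the way intersects F.

none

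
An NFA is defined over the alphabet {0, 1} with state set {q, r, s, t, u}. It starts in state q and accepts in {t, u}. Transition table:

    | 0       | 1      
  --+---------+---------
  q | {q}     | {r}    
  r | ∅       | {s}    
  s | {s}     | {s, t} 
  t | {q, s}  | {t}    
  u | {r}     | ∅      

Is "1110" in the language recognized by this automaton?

No

Start in {q}.
Read '1': q→{r}; now {r}.
Read '1': r→{s}; now {s}.
Read '1': s→{s, t}; now {s, t}.
Read '0': s→{s}, t→{q, s}; now {q, s}.
The final set {q, s} contains no accepting state.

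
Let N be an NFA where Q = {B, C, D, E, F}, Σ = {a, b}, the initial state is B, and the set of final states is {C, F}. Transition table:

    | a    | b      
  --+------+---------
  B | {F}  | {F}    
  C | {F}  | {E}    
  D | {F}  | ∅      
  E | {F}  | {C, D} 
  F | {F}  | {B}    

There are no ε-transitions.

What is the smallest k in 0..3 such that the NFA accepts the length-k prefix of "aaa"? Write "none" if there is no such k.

Start in {B}.
Read 'a': B→{F}; now {F}.
None of the earlier sets intersect F, but {F} does.

1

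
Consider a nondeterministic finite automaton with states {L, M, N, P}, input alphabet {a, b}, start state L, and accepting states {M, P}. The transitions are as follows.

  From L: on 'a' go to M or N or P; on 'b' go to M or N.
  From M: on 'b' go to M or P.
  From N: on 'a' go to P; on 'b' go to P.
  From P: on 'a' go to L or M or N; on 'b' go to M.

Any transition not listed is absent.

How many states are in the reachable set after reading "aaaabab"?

3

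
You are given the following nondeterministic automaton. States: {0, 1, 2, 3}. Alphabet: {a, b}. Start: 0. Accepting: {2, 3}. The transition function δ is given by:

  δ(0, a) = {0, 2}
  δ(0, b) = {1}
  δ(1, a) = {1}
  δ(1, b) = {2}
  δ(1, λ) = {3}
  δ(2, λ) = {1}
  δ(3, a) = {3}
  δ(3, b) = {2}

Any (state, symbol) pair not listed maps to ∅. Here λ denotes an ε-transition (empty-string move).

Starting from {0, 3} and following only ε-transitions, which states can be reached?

{0, 3}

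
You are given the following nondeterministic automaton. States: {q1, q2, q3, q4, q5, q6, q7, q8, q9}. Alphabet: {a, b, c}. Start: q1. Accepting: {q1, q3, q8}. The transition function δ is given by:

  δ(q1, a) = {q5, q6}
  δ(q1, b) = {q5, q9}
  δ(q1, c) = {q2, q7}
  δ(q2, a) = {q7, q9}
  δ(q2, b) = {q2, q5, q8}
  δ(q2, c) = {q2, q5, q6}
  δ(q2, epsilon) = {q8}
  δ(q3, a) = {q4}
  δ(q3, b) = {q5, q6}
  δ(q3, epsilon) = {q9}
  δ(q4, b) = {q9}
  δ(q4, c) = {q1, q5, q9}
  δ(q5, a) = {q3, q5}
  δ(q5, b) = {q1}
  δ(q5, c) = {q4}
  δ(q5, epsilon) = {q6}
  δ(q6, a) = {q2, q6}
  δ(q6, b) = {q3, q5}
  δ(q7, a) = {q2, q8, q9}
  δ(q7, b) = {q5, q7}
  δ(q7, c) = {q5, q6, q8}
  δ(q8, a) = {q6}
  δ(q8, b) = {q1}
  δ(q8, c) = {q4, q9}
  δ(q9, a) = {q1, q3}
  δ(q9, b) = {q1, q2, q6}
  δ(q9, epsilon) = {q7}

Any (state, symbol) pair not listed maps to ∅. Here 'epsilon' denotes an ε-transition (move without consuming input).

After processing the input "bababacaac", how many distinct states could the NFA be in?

8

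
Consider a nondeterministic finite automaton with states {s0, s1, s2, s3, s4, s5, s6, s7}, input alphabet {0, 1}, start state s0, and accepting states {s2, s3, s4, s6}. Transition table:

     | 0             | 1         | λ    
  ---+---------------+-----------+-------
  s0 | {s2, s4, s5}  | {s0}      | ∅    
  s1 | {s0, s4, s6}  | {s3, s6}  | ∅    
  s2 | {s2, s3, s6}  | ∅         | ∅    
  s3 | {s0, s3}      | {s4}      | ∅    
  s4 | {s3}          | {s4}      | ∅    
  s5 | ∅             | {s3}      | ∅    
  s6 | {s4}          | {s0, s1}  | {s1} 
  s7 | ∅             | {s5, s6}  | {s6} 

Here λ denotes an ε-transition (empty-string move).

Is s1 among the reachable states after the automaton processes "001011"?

Yes

Start in {s0}.
Read '0': s0→{s2, s4, s5}; now {s2, s4, s5}.
Read '0': s2→{s2, s3, s6}, s4→{s3}, s5→∅; union {s2, s3, s6}; ε-closure = {s1, s2, s3, s6}.
Read '1': s1→{s3, s6}, s2→∅, s3→{s4}, s6→{s0, s1}; now {s0, s1, s3, s4, s6}.
Read '0': s0→{s2, s4, s5}, s1→{s0, s4, s6}, s3→{s0, s3}, s4→{s3}, s6→{s4}; union {s0, s2, s3, s4, s5, s6}; ε-closure = {s0, s1, s2, s3, s4, s5, s6}.
Read '1': s0→{s0}, s1→{s3, s6}, s2→∅, s3→{s4}, s4→{s4}, s5→{s3}, s6→{s0, s1}; now {s0, s1, s3, s4, s6}.
Read '1': s0→{s0}, s1→{s3, s6}, s3→{s4}, s4→{s4}, s6→{s0, s1}; now {s0, s1, s3, s4, s6}.
State s1 is in {s0, s1, s3, s4, s6}.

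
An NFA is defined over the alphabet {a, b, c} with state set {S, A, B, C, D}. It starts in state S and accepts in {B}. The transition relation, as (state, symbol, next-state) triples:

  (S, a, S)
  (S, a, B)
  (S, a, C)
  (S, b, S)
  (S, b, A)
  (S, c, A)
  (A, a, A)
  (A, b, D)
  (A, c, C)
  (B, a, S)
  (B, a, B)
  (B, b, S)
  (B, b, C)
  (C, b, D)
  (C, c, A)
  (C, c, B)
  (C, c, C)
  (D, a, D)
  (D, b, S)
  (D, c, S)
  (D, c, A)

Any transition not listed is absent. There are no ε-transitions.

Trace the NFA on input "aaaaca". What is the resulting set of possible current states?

Start in {S}.
Read 'a': S→{S, B, C}; now {S, B, C}.
Read 'a': S→{S, B, C}, B→{S, B}, C→∅; now {S, B, C}.
Read 'a': S→{S, B, C}, B→{S, B}, C→∅; now {S, B, C}.
Read 'a': S→{S, B, C}, B→{S, B}, C→∅; now {S, B, C}.
Read 'c': S→{A}, B→∅, C→{A, B, C}; now {A, B, C}.
Read 'a': A→{A}, B→{S, B}, C→∅; now {S, A, B}.

{S, A, B}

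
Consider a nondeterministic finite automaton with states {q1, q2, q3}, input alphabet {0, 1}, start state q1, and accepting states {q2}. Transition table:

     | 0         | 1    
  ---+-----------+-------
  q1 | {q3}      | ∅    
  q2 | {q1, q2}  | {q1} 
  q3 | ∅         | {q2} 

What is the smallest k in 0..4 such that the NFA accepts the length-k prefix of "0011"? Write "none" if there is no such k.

none

Start in {q1}.
Read '0': q1→{q3}; now {q3}.
Read '0': q3→∅; now ∅.
The set is empty and remains empty for the remaining 2 symbols.
No reachable set along the way intersects F.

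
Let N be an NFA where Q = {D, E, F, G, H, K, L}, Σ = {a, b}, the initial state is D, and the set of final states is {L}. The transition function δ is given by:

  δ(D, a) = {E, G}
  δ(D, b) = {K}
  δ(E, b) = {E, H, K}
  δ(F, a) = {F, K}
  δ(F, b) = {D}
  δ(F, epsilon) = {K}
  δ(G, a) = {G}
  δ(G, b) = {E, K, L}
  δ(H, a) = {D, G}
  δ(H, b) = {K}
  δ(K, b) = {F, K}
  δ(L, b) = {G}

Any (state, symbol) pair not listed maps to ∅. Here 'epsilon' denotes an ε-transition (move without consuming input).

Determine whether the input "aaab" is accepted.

Yes

Start in {D}.
Read 'a': D→{E, G}; now {E, G}.
Read 'a': E→∅, G→{G}; now {G}.
Read 'a': G→{G}; now {G}.
Read 'b': G→{E, K, L}; now {E, K, L}.
The final set {E, K, L} contains the accepting state L.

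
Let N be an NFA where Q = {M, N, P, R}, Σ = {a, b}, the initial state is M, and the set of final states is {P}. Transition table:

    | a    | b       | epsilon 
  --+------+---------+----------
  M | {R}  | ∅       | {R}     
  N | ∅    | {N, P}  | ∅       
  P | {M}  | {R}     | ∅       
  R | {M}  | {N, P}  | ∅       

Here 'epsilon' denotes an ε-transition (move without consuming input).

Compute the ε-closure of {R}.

Begin with {R}.
No ε-moves leave this set, so the closure equals the set itself.

{R}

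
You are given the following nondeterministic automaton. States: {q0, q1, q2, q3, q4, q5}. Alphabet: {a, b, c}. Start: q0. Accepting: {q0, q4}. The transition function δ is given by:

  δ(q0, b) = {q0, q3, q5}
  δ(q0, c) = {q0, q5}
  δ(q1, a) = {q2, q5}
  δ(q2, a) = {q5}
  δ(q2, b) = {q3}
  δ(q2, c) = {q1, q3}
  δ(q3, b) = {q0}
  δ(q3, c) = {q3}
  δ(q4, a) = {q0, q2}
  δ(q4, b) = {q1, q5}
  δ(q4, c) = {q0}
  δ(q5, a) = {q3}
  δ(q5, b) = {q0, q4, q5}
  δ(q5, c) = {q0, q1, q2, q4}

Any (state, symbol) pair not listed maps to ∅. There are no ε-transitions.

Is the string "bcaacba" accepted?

No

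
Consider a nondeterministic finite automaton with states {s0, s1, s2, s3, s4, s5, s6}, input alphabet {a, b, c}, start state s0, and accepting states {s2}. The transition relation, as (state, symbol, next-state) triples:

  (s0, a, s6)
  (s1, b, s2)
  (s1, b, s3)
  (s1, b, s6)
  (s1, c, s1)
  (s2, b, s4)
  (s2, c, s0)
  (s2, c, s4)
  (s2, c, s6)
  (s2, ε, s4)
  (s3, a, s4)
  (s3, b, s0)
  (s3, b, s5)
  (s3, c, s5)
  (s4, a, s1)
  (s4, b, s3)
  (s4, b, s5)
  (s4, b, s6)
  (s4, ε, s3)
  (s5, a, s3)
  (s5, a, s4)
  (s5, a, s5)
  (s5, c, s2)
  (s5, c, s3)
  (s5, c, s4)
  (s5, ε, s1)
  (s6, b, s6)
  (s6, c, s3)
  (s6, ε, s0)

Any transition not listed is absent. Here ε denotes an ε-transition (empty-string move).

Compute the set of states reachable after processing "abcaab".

Start in {s0}.
Read 'a': {s0} → {s0, s6}.
Read 'b': {s0, s6} → {s0, s6}.
Read 'c': {s0, s6} → {s3}.
Read 'a': {s3} → {s3, s4}.
Read 'a': {s3, s4} → {s1, s3, s4}.
Read 'b': {s1, s3, s4} → {s0, s1, s2, s3, s4, s5, s6}.

{s0, s1, s2, s3, s4, s5, s6}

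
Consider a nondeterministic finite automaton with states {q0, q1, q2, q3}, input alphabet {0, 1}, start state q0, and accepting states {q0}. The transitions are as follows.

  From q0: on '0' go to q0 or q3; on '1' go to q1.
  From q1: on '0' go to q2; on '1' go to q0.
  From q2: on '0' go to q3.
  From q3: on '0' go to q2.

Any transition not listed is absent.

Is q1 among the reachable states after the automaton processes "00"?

No

Start in {q0}.
Read '0': q0→{q0, q3}; now {q0, q3}.
Read '0': q0→{q0, q3}, q3→{q2}; now {q0, q2, q3}.
State q1 is not in {q0, q2, q3}.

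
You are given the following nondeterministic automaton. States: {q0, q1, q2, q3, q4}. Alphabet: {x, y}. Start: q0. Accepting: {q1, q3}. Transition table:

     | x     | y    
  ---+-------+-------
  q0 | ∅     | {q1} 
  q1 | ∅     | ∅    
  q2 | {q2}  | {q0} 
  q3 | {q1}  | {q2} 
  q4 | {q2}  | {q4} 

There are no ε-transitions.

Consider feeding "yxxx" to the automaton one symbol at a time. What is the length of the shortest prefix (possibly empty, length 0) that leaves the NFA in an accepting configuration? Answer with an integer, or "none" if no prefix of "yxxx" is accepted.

1

Start in {q0}.
Read 'y': q0→{q1}; now {q1}.
None of the earlier sets intersect F, but {q1} does.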